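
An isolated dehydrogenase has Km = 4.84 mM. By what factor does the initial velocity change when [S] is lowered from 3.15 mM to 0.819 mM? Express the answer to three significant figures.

0.367

The fractional saturations are [S]/(Km+[S]) = 3.15/7.990 = 0.3942 and 0.819/5.659 = 0.1447.
v₂/v₁ is just their ratio: 0.1447/0.3942 = 0.367.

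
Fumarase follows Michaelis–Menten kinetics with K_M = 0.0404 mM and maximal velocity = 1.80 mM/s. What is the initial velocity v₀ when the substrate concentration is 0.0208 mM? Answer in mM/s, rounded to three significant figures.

[S]/(Km+[S]) = 0.0208/0.06120 = 0.3399, the fractional saturation.
v = 0.3399 × Vmax = 0.3399 × 1.80 = 0.612 mM/s.

0.612 mM/s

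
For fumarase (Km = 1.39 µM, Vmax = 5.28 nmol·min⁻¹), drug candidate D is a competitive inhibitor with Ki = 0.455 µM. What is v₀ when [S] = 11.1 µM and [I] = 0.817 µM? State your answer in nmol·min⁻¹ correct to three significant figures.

3.91 nmol·min⁻¹

With α = 1 + [I]/Ki = 1 + 0.817/0.455 = 2.796, the competitive rate law is v = Vmax[S] / (αKm + [S]).
v = 5.28×11.1 / (2.796×1.39 + 11.1) = 58.61/14.99 = 3.91 nmol·min⁻¹.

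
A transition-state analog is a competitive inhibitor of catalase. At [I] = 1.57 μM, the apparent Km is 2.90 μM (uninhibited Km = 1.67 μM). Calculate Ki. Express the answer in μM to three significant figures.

Competitive: Km,app = α·Km with α = 1 + [I]/Ki.
α = Km,app/Km = 2.90/1.67 = 1.737.
Ki = [I]/(α − 1) = 1.57/0.7365 = 2.13 μM.

2.13 μM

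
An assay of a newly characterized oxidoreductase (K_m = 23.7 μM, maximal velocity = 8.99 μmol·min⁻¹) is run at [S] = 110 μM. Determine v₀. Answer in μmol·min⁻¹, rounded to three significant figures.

[S]/(Km+[S]) = 110/133.7 = 0.8227, the fractional saturation.
v = 0.8227 × Vmax = 0.8227 × 8.99 = 7.40 μmol·min⁻¹.

7.40 μmol·min⁻¹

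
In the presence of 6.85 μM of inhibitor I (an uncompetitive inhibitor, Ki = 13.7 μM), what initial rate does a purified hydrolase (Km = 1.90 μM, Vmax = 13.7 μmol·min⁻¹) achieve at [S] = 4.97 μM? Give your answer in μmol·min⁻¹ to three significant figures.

7.28 μmol·min⁻¹

α = 1 + [I]/Ki = 1 + 6.85/13.7 = 1.500.
For an uncompetitive inhibitor, both parameters are divided by α, giving Vmax/α and Km/α: Km,app = 1.27 μM, Vmax,app = 9.13 μmol·min⁻¹.
v = Vmax,app·[S]/(Km,app + [S]) = 9.13 × 4.97/(1.27 + 4.97) = 7.28 μmol·min⁻¹.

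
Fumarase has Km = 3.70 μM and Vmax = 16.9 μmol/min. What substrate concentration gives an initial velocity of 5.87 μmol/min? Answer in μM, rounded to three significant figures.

1.97 μM

Rearranging v = Vmax[S]/(Km+[S]) gives [S] = Km·v/(Vmax − v).
[S] = 3.70 × 5.87 / (16.9 − 5.87) = 21.72/11.03 = 1.97 μM.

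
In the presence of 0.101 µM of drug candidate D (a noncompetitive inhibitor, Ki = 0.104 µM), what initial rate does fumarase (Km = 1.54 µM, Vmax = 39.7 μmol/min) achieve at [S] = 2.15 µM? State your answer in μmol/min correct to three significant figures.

11.7 μmol/min

With α = 1 + [I]/Ki = 1 + 0.101/0.104 = 1.971, the noncompetitive rate law is v = (Vmax/α)·[S] / (Km + [S]).
v = (39.7/1.971)×2.15 / (1.54 + 2.15) = 43.30/3.690 = 11.7 μmol/min.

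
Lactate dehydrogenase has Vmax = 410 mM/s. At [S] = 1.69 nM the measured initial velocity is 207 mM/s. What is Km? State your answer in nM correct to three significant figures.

From v = Vmax[S]/(Km+[S]), Km = [S](Vmax − v)/v.
Km = 1.69 × (410 − 207) / 207 = 343.1/207 = 1.66 nM.

1.66 nM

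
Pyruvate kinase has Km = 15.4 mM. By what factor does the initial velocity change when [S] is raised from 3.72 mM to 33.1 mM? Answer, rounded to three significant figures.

The fractional saturations are [S]/(Km+[S]) = 3.72/19.12 = 0.1946 and 33.1/48.50 = 0.6825.
v₂/v₁ is just their ratio: 0.6825/0.1946 = 3.51.

3.51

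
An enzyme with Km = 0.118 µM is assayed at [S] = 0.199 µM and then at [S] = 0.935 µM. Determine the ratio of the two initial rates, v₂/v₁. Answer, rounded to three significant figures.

1.41

The fractional saturations are [S]/(Km+[S]) = 0.199/0.3170 = 0.6278 and 0.935/1.053 = 0.8879.
v₂/v₁ is just their ratio: 0.8879/0.6278 = 1.41.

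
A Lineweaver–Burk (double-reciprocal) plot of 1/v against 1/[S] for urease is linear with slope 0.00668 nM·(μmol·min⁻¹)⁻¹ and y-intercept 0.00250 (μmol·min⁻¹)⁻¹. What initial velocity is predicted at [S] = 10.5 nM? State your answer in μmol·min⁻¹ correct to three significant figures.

The y-intercept is 1/Vmax, so Vmax = 1/0.00250 = 400 μmol·min⁻¹.
The slope is Km/Vmax, so Km = 0.00668 × 400 = 2.67 nM.
Then v = 400 × 10.5/(2.67 + 10.5) = 319 μmol·min⁻¹.

319 μmol·min⁻¹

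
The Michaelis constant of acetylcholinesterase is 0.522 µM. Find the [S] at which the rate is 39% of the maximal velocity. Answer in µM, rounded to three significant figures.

v/Vmax = [S]/(Km+[S]) = 0.39, so [S] = Km·0.39/(1 − 0.39) = 0.522 × 0.6393.
[S] = 0.334 µM.

0.334 µM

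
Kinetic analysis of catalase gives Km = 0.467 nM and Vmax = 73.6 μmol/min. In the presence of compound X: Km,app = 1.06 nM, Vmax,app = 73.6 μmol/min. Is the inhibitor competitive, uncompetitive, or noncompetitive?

competitive

Km increases (0.467 → 1.06 nM) while Vmax is unchanged — the hallmark of competitive inhibition.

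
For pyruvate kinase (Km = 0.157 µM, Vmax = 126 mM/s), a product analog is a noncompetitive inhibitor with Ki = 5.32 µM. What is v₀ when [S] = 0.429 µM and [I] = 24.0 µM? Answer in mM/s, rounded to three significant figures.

16.7 mM/s

With α = 1 + [I]/Ki = 1 + 24.0/5.32 = 5.511, the noncompetitive rate law is v = (Vmax/α)·[S] / (Km + [S]).
v = (126/5.511)×0.429 / (0.157 + 0.429) = 9.808/0.5860 = 16.7 mM/s.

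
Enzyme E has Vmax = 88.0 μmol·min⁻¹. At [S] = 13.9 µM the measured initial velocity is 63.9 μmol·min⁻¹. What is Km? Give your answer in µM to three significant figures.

5.24 µM

v/Vmax = 63.9/88.0 = 0.7261 = [S]/(Km+[S]).
So Km + [S] = [S]/0.7261 = 19.14 µM, giving Km = 19.14 − 13.9 = 5.24 µM.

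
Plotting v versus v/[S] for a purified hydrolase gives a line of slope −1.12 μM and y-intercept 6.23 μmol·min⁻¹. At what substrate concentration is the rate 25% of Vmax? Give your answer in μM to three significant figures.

0.373 μM

The Eadie–Hofstee slope gives Km = 1.12 μM (slope = −Km).
v/Vmax = [S]/(Km+[S]) = 0.25 ⇒ [S] = Km·0.25/(1−0.25) = 1.12 × 0.3333 = 0.373 μM.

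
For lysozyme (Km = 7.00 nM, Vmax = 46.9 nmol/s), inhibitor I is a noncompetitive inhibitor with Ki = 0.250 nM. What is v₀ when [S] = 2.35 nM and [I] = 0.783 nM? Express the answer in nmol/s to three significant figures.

α = 1 + [I]/Ki = 1 + 0.783/0.250 = 4.132.
For a noncompetitive inhibitor, Vmax is reduced to Vmax/α while Km is unchanged: Km,app = 7.00 nM, Vmax,app = 11.4 nmol/s.
v = Vmax,app·[S]/(Km,app + [S]) = 11.4 × 2.35/(7.00 + 2.35) = 2.85 nmol/s.

2.85 nmol/s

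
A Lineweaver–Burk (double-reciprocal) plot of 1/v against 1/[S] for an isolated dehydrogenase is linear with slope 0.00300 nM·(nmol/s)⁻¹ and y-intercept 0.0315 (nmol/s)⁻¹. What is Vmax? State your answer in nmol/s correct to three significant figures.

The y-intercept of a Lineweaver–Burk plot equals 1/Vmax, so Vmax = 1/0.0315 = 31.7 nmol/s.

31.7 nmol/s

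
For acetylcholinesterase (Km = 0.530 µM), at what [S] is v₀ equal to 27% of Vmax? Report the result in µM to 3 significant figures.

v/Vmax = [S]/(Km+[S]) = 0.27, so [S] = Km·0.27/(1 − 0.27) = 0.530 × 0.3699.
[S] = 0.196 µM.

0.196 µM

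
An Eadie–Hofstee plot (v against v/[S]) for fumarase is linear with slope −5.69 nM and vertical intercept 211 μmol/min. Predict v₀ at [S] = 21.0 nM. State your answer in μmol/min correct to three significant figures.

In the Eadie–Hofstee form v = Vmax − Km·(v/[S]), the slope is −Km and the intercept is Vmax, so Km = 5.69 nM and Vmax = 211 μmol/min.
v = 211 × 21.0/(5.69 + 21.0) = 166 μmol/min.

166 μmol/min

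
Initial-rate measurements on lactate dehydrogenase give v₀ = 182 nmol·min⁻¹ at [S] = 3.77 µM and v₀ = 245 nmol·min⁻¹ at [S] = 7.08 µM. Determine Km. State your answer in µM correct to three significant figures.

4.61 µM

From v = Vmax[S]/(Km+[S]), each point gives Vmax = v(Km+[S])/[S].
Equating: 182(Km+3.77)/3.77 = 245(Km+7.08)/7.08.
48.28·Km + 182 = 34.60·Km + 245, so (48.28 − 34.60)·Km = 245 − 182.
Km = 63.00/13.67 = 4.61 µM; then Vmax = 182(4.61+3.77)/3.77 = 404 nmol·min⁻¹.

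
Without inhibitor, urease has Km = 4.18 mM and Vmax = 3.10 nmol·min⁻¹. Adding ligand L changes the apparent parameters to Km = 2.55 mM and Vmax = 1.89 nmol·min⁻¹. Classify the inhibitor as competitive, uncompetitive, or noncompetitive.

uncompetitive

Both Km and Vmax decrease by the same factor (~1.64-fold) — characteristic of uncompetitive inhibition.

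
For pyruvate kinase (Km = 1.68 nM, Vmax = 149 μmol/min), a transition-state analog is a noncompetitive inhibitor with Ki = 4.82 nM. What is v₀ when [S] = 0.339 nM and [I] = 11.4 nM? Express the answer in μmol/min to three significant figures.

7.43 μmol/min

α = 1 + [I]/Ki = 1 + 11.4/4.82 = 3.365.
For a noncompetitive inhibitor, Vmax is reduced to Vmax/α while Km is unchanged: Km,app = 1.68 nM, Vmax,app = 44.3 μmol/min.
v = Vmax,app·[S]/(Km,app + [S]) = 44.3 × 0.339/(1.68 + 0.339) = 7.43 μmol/min.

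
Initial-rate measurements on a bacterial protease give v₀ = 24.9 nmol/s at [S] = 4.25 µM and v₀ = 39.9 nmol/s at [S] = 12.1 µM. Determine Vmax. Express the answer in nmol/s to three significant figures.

In reciprocal form, 1/v = (Km/Vmax)·(1/[S]) + 1/Vmax. The two points give (1/[S], 1/v) = (0.2353, 0.04016) and (0.08264, 0.02506).
Slope = (0.04016 − 0.02506)/(0.2353 − 0.08264) = 0.09891; intercept = 0.04016 − 0.09891×0.2353 = 0.01689.
Vmax = 1/intercept = 59.2 nmol/s; Km = slope × Vmax = 0.09891 × 59.2 = 5.86 µM.

59.2 nmol/s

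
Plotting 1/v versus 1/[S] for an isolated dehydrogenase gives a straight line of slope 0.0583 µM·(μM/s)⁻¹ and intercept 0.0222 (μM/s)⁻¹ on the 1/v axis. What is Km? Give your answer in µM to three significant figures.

2.63 µM

y-intercept = 1/Vmax ⇒ Vmax = 45.0 μM/s; slope = Km/Vmax ⇒ Km = slope × Vmax.
Km = 0.0583 × 45.0 = 2.63 µM.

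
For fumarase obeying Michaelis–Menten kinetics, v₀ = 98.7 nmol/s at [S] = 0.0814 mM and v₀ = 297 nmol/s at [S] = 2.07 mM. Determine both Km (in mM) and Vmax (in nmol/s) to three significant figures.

Km = 0.185 mM; Vmax = 324 nmol/s

From v = Vmax[S]/(Km+[S]), each point gives Vmax = v(Km+[S])/[S].
Equating: 98.7(Km+0.0814)/0.0814 = 297(Km+2.07)/2.07.
1213·Km + 98.7 = 143.5·Km + 297, so (1213 − 143.5)·Km = 297 − 98.7.
Km = 198.3/1069 = 0.185 mM; then Vmax = 98.7(0.185+0.0814)/0.0814 = 324 nmol/s.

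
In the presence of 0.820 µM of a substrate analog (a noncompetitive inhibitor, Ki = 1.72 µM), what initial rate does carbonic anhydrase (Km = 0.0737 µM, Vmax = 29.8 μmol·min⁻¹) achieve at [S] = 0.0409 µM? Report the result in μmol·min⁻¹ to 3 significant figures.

α = 1 + [I]/Ki = 1 + 0.820/1.72 = 1.477.
For a noncompetitive inhibitor, Vmax is reduced to Vmax/α while Km is unchanged: Km,app = 0.0737 µM, Vmax,app = 20.2 μmol·min⁻¹.
v = Vmax,app·[S]/(Km,app + [S]) = 20.2 × 0.0409/(0.0737 + 0.0409) = 7.20 μmol·min⁻¹.

7.20 μmol·min⁻¹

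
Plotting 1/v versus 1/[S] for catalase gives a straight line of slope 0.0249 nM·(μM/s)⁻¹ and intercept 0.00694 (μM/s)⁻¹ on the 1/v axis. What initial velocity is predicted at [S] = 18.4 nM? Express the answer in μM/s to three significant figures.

The y-intercept is 1/Vmax, so Vmax = 1/0.00694 = 144 μM/s.
The slope is Km/Vmax, so Km = 0.0249 × 144 = 3.59 nM.
Then v = 144 × 18.4/(3.59 + 18.4) = 121 μM/s.

121 μM/s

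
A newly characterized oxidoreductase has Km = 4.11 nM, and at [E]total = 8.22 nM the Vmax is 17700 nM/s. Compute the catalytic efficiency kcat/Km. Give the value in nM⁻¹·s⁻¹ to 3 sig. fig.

kcat = Vmax/[E]total = 17700/8.22 = 2150 s⁻¹.
kcat/Km = 2150/4.11 = 524 nM⁻¹·s⁻¹.

524 nM⁻¹·s⁻¹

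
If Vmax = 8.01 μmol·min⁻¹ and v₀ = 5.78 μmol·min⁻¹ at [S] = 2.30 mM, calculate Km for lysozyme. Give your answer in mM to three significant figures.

From v = Vmax[S]/(Km+[S]), Km = [S](Vmax − v)/v.
Km = 2.30 × (8.01 − 5.78) / 5.78 = 5.129/5.78 = 0.887 mM.

0.887 mM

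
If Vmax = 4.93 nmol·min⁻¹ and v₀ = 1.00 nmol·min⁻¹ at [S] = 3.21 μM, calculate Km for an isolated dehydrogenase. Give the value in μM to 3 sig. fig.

v/Vmax = 1.00/4.93 = 0.2028 = [S]/(Km+[S]).
So Km + [S] = [S]/0.2028 = 15.83 μM, giving Km = 15.83 − 3.21 = 12.6 μM.

12.6 μM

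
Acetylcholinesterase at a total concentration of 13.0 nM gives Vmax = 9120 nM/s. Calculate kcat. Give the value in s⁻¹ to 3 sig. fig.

kcat = Vmax/[E]total = 9120 nM/s / 13.0 nM = 702 s⁻¹.

702 s⁻¹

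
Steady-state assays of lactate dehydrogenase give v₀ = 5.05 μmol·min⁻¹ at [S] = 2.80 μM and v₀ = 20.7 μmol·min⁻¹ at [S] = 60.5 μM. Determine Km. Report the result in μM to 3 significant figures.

In reciprocal form, 1/v = (Km/Vmax)·(1/[S]) + 1/Vmax. The two points give (1/[S], 1/v) = (0.3571, 0.1980) and (0.01653, 0.04831).
Slope = (0.1980 − 0.04831)/(0.3571 − 0.01653) = 0.4395; intercept = 0.1980 − 0.4395×0.3571 = 0.04104.
Vmax = 1/intercept = 24.4 μmol·min⁻¹; Km = slope × Vmax = 0.4395 × 24.4 = 10.7 μM.

10.7 μM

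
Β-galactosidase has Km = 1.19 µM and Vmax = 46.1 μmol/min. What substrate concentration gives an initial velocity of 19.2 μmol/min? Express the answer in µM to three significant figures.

0.849 µM

The required fractional saturation is v/Vmax = 19.2/46.1 = 0.4165.
Then [S]/(Km+[S]) = 0.4165 ⇒ [S] = 1.19 × 0.4165/(1 − 0.4165) = 0.849 µM.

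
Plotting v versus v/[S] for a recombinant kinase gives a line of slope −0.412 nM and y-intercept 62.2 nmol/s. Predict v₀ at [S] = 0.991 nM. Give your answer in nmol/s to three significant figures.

In the Eadie–Hofstee form v = Vmax − Km·(v/[S]), the slope is −Km and the intercept is Vmax, so Km = 0.412 nM and Vmax = 62.2 nmol/s.
v = 62.2 × 0.991/(0.412 + 0.991) = 43.9 nmol/s.

43.9 nmol/s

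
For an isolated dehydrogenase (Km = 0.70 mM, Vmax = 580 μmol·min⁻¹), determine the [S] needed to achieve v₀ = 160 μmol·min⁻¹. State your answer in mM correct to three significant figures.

Rearranging v = Vmax[S]/(Km+[S]) gives [S] = Km·v/(Vmax − v).
[S] = 0.70 × 160 / (580 − 160) = 112.0/420.0 = 0.267 mM.

0.267 mM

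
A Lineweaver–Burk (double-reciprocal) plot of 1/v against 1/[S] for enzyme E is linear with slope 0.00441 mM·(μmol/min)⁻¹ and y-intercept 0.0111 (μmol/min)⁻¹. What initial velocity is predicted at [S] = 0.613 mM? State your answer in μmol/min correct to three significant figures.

54.7 μmol/min

The y-intercept is 1/Vmax, so Vmax = 1/0.0111 = 90.1 μmol/min.
The slope is Km/Vmax, so Km = 0.00441 × 90.1 = 0.397 mM.
Then v = 90.1 × 0.613/(0.397 + 0.613) = 54.7 μmol/min.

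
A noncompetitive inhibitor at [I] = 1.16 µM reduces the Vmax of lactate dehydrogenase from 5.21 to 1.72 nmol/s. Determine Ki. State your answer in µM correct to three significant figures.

0.572 µM

Noncompetitive: Vmax,app = Vmax/α with α = 1 + [I]/Ki.
α = Vmax/Vmax,app = 5.21/1.72 = 3.029.
Since α = 1 + [I]/Ki, [I]/Ki = 3.029 − 1 = 2.029 and Ki = 1.16/2.029 = 0.572 µM.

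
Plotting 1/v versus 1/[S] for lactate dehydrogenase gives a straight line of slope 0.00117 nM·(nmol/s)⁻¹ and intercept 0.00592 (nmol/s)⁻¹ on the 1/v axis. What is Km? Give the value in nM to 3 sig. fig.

0.198 nM

y-intercept = 1/Vmax ⇒ Vmax = 169 nmol/s; slope = Km/Vmax ⇒ Km = slope × Vmax.
Km = 0.00117 × 169 = 0.198 nM.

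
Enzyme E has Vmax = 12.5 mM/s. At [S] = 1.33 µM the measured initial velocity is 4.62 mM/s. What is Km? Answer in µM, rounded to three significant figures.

2.27 µM

From v = Vmax[S]/(Km+[S]), Km = [S](Vmax − v)/v.
Km = 1.33 × (12.5 − 4.62) / 4.62 = 10.48/4.62 = 2.27 µM.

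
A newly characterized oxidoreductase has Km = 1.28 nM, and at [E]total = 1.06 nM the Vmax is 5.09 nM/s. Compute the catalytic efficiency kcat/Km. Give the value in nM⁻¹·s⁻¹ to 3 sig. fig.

kcat = Vmax/[E]total = 5.09/1.06 = 4.80 s⁻¹.
kcat/Km = 4.80/1.28 = 3.75 nM⁻¹·s⁻¹.

3.75 nM⁻¹·s⁻¹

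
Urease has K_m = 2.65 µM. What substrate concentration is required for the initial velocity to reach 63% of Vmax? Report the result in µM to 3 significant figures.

4.51 µM

v/Vmax = [S]/(Km+[S]) = 0.63, so [S] = Km·0.63/(1 − 0.63) = 2.65 × 1.703.
[S] = 4.51 µM.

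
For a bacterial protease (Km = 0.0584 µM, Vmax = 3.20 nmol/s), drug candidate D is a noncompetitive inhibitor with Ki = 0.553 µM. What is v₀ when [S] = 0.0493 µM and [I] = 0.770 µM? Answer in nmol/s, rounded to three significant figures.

With α = 1 + [I]/Ki = 1 + 0.770/0.553 = 2.392, the noncompetitive rate law is v = (Vmax/α)·[S] / (Km + [S]).
v = (3.20/2.392)×0.0493 / (0.0584 + 0.0493) = 0.06594/0.1077 = 0.612 nmol/s.

0.612 nmol/s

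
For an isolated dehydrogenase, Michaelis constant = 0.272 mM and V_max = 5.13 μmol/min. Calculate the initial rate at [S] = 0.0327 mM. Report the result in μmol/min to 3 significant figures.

[S]/(Km+[S]) = 0.0327/0.3047 = 0.1073, the fractional saturation.
v = 0.1073 × Vmax = 0.1073 × 5.13 = 0.551 μmol/min.

0.551 μmol/min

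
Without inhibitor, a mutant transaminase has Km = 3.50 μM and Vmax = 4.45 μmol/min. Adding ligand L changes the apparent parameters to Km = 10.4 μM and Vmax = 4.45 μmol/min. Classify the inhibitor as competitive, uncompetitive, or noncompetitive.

Km increases (3.50 → 10.4 μM) while Vmax is unchanged — the hallmark of competitive inhibition.

competitive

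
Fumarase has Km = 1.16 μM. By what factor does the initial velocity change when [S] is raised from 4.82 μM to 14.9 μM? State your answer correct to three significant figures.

1.15

Since Vmax cancels, v₂/v₁ = [S]₂(Km+[S]₁) / [S]₁(Km+[S]₂).
= 14.9×(1.16+4.82) / (4.82×(1.16+14.9)) = 89.10/77.41 = 1.15.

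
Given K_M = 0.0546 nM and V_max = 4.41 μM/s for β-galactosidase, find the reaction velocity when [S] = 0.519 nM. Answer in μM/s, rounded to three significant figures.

[S]/(Km+[S]) = 0.519/0.5736 = 0.9048, the fractional saturation.
v = 0.9048 × Vmax = 0.9048 × 4.41 = 3.99 μM/s.

3.99 μM/s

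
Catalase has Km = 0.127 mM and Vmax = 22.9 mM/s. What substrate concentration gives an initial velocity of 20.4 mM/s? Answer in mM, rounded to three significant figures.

1.04 mM

Rearranging v = Vmax[S]/(Km+[S]) gives [S] = Km·v/(Vmax − v).
[S] = 0.127 × 20.4 / (22.9 − 20.4) = 2.591/2.500 = 1.04 mM.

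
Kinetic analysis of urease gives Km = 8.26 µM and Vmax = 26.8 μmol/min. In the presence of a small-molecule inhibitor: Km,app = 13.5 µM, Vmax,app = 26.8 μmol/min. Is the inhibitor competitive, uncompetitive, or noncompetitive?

Km increases (8.26 → 13.5 µM) while Vmax is unchanged — the hallmark of competitive inhibition.

competitive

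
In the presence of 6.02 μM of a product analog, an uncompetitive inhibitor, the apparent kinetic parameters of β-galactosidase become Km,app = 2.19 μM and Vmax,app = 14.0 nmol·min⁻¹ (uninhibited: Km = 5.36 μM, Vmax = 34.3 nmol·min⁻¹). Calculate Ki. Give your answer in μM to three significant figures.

Uncompetitive: Vmax,app = Vmax/α (and Km,app = Km/α) with α = 1 + [I]/Ki.
α = Vmax/Vmax,app = 34.3/14.0 = 2.450.
Since α = 1 + [I]/Ki, [I]/Ki = 2.450 − 1 = 1.450 and Ki = 6.02/1.450 = 4.15 μM.

4.15 μM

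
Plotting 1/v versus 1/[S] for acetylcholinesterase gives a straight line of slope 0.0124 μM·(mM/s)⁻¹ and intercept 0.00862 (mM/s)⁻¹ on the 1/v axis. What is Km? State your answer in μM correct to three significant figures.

y-intercept = 1/Vmax ⇒ Vmax = 116 mM/s; slope = Km/Vmax ⇒ Km = slope × Vmax.
Km = 0.0124 × 116 = 1.44 μM.

1.44 μM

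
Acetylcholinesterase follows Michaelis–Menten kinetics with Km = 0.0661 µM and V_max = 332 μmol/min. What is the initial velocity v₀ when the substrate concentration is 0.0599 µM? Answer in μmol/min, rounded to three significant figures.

v = Vmax·[S]/(Km + [S]) = 332 × 0.0599 / (0.0661 + 0.0599)
  = 19.89 / 0.1260 = 158 μmol/min.

158 μmol/min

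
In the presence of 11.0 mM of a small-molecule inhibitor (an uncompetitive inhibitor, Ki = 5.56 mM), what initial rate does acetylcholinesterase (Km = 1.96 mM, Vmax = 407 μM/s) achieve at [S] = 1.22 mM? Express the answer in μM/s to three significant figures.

88.8 μM/s

α = 1 + [I]/Ki = 1 + 11.0/5.56 = 2.978.
For an uncompetitive inhibitor, both parameters are divided by α, giving Vmax/α and Km/α: Km,app = 0.658 mM, Vmax,app = 137 μM/s.
v = Vmax,app·[S]/(Km,app + [S]) = 137 × 1.22/(0.658 + 1.22) = 88.8 μM/s.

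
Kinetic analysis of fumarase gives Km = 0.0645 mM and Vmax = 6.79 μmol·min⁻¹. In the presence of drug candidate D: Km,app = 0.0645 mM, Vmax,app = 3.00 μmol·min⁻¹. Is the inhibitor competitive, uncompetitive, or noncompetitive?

Vmax decreases (6.79 → 3.00 μmol·min⁻¹) while Km is unchanged — pure noncompetitive inhibition.

noncompetitive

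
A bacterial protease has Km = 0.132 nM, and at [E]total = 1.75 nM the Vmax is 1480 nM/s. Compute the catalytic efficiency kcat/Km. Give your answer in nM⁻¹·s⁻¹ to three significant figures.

6410 nM⁻¹·s⁻¹

kcat = Vmax/[E]total = 1480/1.75 = 846 s⁻¹.
kcat/Km = 846/0.132 = 6410 nM⁻¹·s⁻¹.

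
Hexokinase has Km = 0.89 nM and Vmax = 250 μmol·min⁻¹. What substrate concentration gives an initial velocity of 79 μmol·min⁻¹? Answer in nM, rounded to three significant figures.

0.411 nM

The required fractional saturation is v/Vmax = 79/250 = 0.3160.
Then [S]/(Km+[S]) = 0.3160 ⇒ [S] = 0.89 × 0.3160/(1 − 0.3160) = 0.411 nM.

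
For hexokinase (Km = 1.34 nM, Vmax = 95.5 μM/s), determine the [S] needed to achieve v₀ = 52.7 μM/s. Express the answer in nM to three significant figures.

1.65 nM

The required fractional saturation is v/Vmax = 52.7/95.5 = 0.5518.
Then [S]/(Km+[S]) = 0.5518 ⇒ [S] = 1.34 × 0.5518/(1 − 0.5518) = 1.65 nM.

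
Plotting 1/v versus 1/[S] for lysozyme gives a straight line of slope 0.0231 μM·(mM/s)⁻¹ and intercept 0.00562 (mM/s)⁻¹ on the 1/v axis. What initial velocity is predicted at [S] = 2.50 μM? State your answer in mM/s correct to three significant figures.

67.3 mM/s

The y-intercept is 1/Vmax, so Vmax = 1/0.00562 = 178 mM/s.
The slope is Km/Vmax, so Km = 0.0231 × 178 = 4.11 μM.
Then v = 178 × 2.50/(4.11 + 2.50) = 67.3 mM/s.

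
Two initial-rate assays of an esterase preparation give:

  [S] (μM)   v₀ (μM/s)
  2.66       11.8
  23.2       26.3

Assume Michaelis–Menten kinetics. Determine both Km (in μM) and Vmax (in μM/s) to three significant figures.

In reciprocal form, 1/v = (Km/Vmax)·(1/[S]) + 1/Vmax. The two points give (1/[S], 1/v) = (0.3759, 0.08475) and (0.04310, 0.03802).
Slope = (0.08475 − 0.03802)/(0.3759 − 0.04310) = 0.1404; intercept = 0.08475 − 0.1404×0.3759 = 0.03197.
Vmax = 1/intercept = 31.3 μM/s; Km = slope × Vmax = 0.1404 × 31.3 = 4.39 μM.

Km = 4.39 μM; Vmax = 31.3 μM/s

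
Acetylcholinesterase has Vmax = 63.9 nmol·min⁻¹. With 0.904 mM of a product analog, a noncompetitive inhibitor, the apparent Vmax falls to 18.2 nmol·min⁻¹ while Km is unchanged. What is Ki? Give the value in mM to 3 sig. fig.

Noncompetitive: Vmax,app = Vmax/α with α = 1 + [I]/Ki.
α = Vmax/Vmax,app = 63.9/18.2 = 3.511.
Since α = 1 + [I]/Ki, [I]/Ki = 3.511 − 1 = 2.511 and Ki = 0.904/2.511 = 0.360 mM.

0.360 mM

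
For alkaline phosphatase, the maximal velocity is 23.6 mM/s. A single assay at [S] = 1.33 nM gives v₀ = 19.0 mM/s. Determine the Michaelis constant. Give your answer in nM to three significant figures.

v/Vmax = 19.0/23.6 = 0.8051 = [S]/(Km+[S]).
So Km + [S] = [S]/0.8051 = 1.652 nM, giving Km = 1.652 − 1.33 = 0.322 nM.

0.322 nM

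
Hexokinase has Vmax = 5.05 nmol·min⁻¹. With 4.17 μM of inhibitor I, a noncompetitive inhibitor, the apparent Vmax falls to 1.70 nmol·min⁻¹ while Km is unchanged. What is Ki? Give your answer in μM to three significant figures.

Noncompetitive: Vmax,app = Vmax/α with α = 1 + [I]/Ki.
α = Vmax/Vmax,app = 5.05/1.70 = 2.971.
Ki = [I]/(α − 1) = 4.17/1.971 = 2.12 μM.

2.12 μM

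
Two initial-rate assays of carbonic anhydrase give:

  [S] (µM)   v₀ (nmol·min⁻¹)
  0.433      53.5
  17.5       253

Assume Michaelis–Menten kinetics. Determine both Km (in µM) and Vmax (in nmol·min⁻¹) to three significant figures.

Km = 1.83 µM; Vmax = 279 nmol·min⁻¹

In reciprocal form, 1/v = (Km/Vmax)·(1/[S]) + 1/Vmax. The two points give (1/[S], 1/v) = (2.309, 0.01869) and (0.05714, 0.003953).
Slope = (0.01869 − 0.003953)/(2.309 − 0.05714) = 0.006544; intercept = 0.01869 − 0.006544×2.309 = 0.003579.
Vmax = 1/intercept = 279 nmol·min⁻¹; Km = slope × Vmax = 0.006544 × 279 = 1.83 µM.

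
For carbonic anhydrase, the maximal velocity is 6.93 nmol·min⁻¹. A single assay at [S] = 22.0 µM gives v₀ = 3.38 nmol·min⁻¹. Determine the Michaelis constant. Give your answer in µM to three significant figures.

From v = Vmax[S]/(Km+[S]), Km = [S](Vmax − v)/v.
Km = 22.0 × (6.93 − 3.38) / 3.38 = 78.10/3.38 = 23.1 µM.

23.1 µM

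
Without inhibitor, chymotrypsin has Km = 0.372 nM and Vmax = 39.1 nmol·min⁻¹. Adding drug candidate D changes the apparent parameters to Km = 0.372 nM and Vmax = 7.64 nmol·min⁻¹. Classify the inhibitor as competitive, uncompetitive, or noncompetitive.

noncompetitive

Vmax decreases (39.1 → 7.64 nmol·min⁻¹) while Km is unchanged — pure noncompetitive inhibition.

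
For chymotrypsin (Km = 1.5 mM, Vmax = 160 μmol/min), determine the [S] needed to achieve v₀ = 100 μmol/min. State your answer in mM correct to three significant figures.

Rearranging v = Vmax[S]/(Km+[S]) gives [S] = Km·v/(Vmax − v).
[S] = 1.5 × 100 / (160 − 100) = 150.0/60.00 = 2.50 mM.

2.50 mM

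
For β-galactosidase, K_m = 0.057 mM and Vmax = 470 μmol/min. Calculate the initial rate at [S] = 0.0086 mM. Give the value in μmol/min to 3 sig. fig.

61.6 μmol/min

v = Vmax·[S]/(Km + [S]) = 470 × 0.0086 / (0.057 + 0.0086)
  = 4.042 / 0.06560 = 61.6 μmol/min.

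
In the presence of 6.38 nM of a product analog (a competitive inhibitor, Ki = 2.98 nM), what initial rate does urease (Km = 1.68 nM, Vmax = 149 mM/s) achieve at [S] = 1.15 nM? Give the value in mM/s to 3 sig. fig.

26.7 mM/s

α = 1 + [I]/Ki = 1 + 6.38/2.98 = 3.141.
For a competitive inhibitor, Vmax is unchanged and the apparent Km becomes α·Km: Km,app = 5.28 nM, Vmax,app = 149 mM/s.
v = Vmax,app·[S]/(Km,app + [S]) = 149 × 1.15/(5.28 + 1.15) = 26.7 mM/s.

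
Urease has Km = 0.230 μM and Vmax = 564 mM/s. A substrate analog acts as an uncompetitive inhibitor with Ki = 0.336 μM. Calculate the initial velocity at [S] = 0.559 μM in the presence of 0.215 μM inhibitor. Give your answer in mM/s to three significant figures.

α = 1 + [I]/Ki = 1 + 0.215/0.336 = 1.640.
For an uncompetitive inhibitor, both parameters are divided by α, giving Vmax/α and Km/α: Km,app = 0.140 μM, Vmax,app = 344 mM/s.
v = Vmax,app·[S]/(Km,app + [S]) = 344 × 0.559/(0.140 + 0.559) = 275 mM/s.

275 mM/s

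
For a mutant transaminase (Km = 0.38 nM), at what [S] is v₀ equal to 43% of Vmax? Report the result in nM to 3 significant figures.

v/Vmax = [S]/(Km+[S]) = 0.43, so [S] = Km·0.43/(1 − 0.43) = 0.38 × 0.7544.
[S] = 0.287 nM.

0.287 nM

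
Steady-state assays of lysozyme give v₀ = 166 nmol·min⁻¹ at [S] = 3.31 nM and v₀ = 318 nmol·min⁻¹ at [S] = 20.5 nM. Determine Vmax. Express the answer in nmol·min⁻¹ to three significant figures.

In reciprocal form, 1/v = (Km/Vmax)·(1/[S]) + 1/Vmax. The two points give (1/[S], 1/v) = (0.3021, 0.006024) and (0.04878, 0.003145).
Slope = (0.006024 − 0.003145)/(0.3021 − 0.04878) = 0.01137; intercept = 0.006024 − 0.01137×0.3021 = 0.002590.
Vmax = 1/intercept = 386 nmol·min⁻¹; Km = slope × Vmax = 0.01137 × 386 = 4.39 nM.

386 nmol·min⁻¹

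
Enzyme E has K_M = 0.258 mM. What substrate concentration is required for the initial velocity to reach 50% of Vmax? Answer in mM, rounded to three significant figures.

v/Vmax = [S]/(Km+[S]) = 0.5, so [S] = Km·0.5/(1 − 0.5) = 0.258 × 1.000.
[S] = 0.258 mM.

0.258 mM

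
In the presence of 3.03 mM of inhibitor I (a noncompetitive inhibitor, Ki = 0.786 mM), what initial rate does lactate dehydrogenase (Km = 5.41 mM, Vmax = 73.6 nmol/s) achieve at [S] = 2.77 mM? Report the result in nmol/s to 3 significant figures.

5.13 nmol/s

α = 1 + [I]/Ki = 1 + 3.03/0.786 = 4.855.
For a noncompetitive inhibitor, Vmax is reduced to Vmax/α while Km is unchanged: Km,app = 5.41 mM, Vmax,app = 15.2 nmol/s.
v = Vmax,app·[S]/(Km,app + [S]) = 15.2 × 2.77/(5.41 + 2.77) = 5.13 nmol/s.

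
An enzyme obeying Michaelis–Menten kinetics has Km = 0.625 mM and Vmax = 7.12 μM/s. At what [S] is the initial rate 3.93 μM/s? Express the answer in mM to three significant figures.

0.770 mM

Rearranging v = Vmax[S]/(Km+[S]) gives [S] = Km·v/(Vmax − v).
[S] = 0.625 × 3.93 / (7.12 − 3.93) = 2.456/3.190 = 0.770 mM.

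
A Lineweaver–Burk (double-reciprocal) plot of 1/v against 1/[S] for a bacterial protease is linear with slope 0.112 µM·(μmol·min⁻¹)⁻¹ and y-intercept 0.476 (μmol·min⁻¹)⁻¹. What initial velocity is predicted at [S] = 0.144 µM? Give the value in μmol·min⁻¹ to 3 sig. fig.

The y-intercept is 1/Vmax, so Vmax = 1/0.476 = 2.10 μmol·min⁻¹.
The slope is Km/Vmax, so Km = 0.112 × 2.10 = 0.235 µM.
Then v = 2.10 × 0.144/(0.235 + 0.144) = 0.798 μmol·min⁻¹.

0.798 μmol·min⁻¹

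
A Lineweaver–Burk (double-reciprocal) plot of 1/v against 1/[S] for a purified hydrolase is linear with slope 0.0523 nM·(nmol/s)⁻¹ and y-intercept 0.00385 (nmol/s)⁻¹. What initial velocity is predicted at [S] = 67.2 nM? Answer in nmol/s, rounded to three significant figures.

216 nmol/s

The y-intercept is 1/Vmax, so Vmax = 1/0.00385 = 260 nmol/s.
The slope is Km/Vmax, so Km = 0.0523 × 260 = 13.6 nM.
Then v = 260 × 67.2/(13.6 + 67.2) = 216 nmol/s.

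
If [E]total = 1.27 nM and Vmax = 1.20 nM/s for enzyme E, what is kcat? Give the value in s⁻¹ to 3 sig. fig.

kcat = Vmax/[E]total = 1.20 nM/s / 1.27 nM = 0.945 s⁻¹.

0.945 s⁻¹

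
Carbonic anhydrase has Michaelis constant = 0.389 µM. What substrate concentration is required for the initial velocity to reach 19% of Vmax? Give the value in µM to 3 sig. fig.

v/Vmax = [S]/(Km+[S]) = 0.19, so [S] = Km·0.19/(1 − 0.19) = 0.389 × 0.2346.
[S] = 0.0912 µM.

0.0912 µM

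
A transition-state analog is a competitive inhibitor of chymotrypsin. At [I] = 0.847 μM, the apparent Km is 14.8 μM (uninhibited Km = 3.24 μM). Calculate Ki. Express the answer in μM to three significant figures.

0.237 μM

Competitive: Km,app = α·Km with α = 1 + [I]/Ki.
α = Km,app/Km = 14.8/3.24 = 4.568.
Since α = 1 + [I]/Ki, [I]/Ki = 4.568 − 1 = 3.568 and Ki = 0.847/3.568 = 0.237 μM.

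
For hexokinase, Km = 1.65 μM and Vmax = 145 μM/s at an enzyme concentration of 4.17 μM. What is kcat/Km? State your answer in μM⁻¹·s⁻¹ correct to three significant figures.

kcat = Vmax/[E]total = 145/4.17 = 34.8 s⁻¹.
kcat/Km = 34.8/1.65 = 21.1 μM⁻¹·s⁻¹.

21.1 μM⁻¹·s⁻¹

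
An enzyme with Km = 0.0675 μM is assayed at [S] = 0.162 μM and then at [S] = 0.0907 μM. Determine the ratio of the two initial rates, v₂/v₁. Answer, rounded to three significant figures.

The fractional saturations are [S]/(Km+[S]) = 0.162/0.2295 = 0.7059 and 0.0907/0.1582 = 0.5733.
v₂/v₁ is just their ratio: 0.5733/0.7059 = 0.812.

0.812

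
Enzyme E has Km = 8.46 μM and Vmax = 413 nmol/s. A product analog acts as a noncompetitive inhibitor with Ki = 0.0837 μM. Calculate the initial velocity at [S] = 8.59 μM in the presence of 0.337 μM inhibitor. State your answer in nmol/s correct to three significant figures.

41.4 nmol/s

With α = 1 + [I]/Ki = 1 + 0.337/0.0837 = 5.026, the noncompetitive rate law is v = (Vmax/α)·[S] / (Km + [S]).
v = (413/5.026)×8.59 / (8.46 + 8.59) = 705.8/17.05 = 41.4 nmol/s.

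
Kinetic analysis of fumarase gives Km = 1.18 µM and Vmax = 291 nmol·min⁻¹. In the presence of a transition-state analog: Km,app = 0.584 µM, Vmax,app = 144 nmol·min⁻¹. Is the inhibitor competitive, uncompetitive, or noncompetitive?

uncompetitive

Both Km and Vmax decrease by the same factor (~2.02-fold) — characteristic of uncompetitive inhibition.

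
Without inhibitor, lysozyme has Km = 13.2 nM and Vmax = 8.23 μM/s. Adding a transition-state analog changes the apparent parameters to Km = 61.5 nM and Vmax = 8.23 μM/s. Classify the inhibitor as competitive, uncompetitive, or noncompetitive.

Km increases (13.2 → 61.5 nM) while Vmax is unchanged — the hallmark of competitive inhibition.

competitive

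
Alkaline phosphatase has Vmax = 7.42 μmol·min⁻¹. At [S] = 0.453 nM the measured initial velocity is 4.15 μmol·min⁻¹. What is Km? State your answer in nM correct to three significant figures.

From v = Vmax[S]/(Km+[S]), Km = [S](Vmax − v)/v.
Km = 0.453 × (7.42 − 4.15) / 4.15 = 1.481/4.15 = 0.357 nM.

0.357 nM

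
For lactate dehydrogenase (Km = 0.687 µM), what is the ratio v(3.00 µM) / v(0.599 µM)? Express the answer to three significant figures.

1.75

The fractional saturations are [S]/(Km+[S]) = 0.599/1.286 = 0.4658 and 3.00/3.687 = 0.8137.
v₂/v₁ is just their ratio: 0.8137/0.4658 = 1.75.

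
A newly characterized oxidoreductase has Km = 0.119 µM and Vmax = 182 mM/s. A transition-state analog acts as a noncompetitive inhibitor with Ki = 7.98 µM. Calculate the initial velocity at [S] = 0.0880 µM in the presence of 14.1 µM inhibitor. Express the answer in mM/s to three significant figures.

28.0 mM/s

α = 1 + [I]/Ki = 1 + 14.1/7.98 = 2.767.
For a noncompetitive inhibitor, Vmax is reduced to Vmax/α while Km is unchanged: Km,app = 0.119 µM, Vmax,app = 65.8 mM/s.
v = Vmax,app·[S]/(Km,app + [S]) = 65.8 × 0.0880/(0.119 + 0.0880) = 28.0 mM/s.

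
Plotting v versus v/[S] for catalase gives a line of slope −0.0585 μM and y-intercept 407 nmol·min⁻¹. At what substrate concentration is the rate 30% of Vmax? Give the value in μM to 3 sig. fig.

The Eadie–Hofstee slope gives Km = 0.0585 μM (slope = −Km).
v/Vmax = [S]/(Km+[S]) = 0.3 ⇒ [S] = Km·0.3/(1−0.3) = 0.0585 × 0.4286 = 0.0251 μM.

0.0251 μM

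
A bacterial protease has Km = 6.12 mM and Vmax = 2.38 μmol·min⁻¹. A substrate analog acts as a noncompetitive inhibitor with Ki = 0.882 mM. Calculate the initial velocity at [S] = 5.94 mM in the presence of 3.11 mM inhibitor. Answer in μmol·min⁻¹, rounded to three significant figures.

α = 1 + [I]/Ki = 1 + 3.11/0.882 = 4.526.
For a noncompetitive inhibitor, Vmax is reduced to Vmax/α while Km is unchanged: Km,app = 6.12 mM, Vmax,app = 0.526 μmol·min⁻¹.
v = Vmax,app·[S]/(Km,app + [S]) = 0.526 × 5.94/(6.12 + 5.94) = 0.259 μmol·min⁻¹.

0.259 μmol·min⁻¹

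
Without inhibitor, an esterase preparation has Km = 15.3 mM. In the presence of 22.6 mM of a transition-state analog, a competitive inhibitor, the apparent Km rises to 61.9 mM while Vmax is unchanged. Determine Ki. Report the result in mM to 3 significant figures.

7.42 mM

Competitive: Km,app = α·Km with α = 1 + [I]/Ki.
α = Km,app/Km = 61.9/15.3 = 4.046.
Since α = 1 + [I]/Ki, [I]/Ki = 4.046 − 1 = 3.046 and Ki = 22.6/3.046 = 7.42 mM.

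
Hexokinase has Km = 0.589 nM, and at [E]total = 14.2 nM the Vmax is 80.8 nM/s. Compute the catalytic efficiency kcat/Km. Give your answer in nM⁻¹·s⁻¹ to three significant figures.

9.66 nM⁻¹·s⁻¹

kcat = Vmax/[E]total = 80.8/14.2 = 5.69 s⁻¹.
kcat/Km = 5.69/0.589 = 9.66 nM⁻¹·s⁻¹.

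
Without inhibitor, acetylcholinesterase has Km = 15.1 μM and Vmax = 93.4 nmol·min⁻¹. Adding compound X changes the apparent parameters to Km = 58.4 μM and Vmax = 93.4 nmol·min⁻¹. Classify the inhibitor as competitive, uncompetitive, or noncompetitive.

Km increases (15.1 → 58.4 μM) while Vmax is unchanged — the hallmark of competitive inhibition.

competitive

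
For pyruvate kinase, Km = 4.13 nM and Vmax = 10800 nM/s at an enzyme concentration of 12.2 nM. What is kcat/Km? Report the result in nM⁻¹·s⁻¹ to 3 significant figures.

214 nM⁻¹·s⁻¹

kcat = Vmax/[E]total = 10800/12.2 = 885 s⁻¹.
kcat/Km = 885/4.13 = 214 nM⁻¹·s⁻¹.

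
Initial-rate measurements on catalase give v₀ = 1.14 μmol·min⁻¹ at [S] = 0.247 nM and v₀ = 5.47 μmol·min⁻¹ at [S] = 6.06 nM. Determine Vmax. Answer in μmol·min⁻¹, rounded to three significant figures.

6.52 μmol·min⁻¹

From v = Vmax[S]/(Km+[S]), each point gives Vmax = v(Km+[S])/[S].
Equating: 1.14(Km+0.247)/0.247 = 5.47(Km+6.06)/6.06.
4.615·Km + 1.14 = 0.9026·Km + 5.47, so (4.615 − 0.9026)·Km = 5.47 − 1.14.
Km = 4.330/3.713 = 1.17 nM; then Vmax = 1.14(1.17+0.247)/0.247 = 6.52 μmol·min⁻¹.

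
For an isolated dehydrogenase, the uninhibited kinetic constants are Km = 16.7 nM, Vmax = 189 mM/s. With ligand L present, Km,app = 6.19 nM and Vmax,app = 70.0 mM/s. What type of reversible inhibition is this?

uncompetitive

Both Km and Vmax decrease by the same factor (~2.70-fold) — characteristic of uncompetitive inhibition.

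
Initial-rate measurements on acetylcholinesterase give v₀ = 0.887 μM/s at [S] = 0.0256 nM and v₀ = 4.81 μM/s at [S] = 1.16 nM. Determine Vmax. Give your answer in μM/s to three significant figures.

5.34 μM/s

From v = Vmax[S]/(Km+[S]), each point gives Vmax = v(Km+[S])/[S].
Equating: 0.887(Km+0.0256)/0.0256 = 4.81(Km+1.16)/1.16.
34.65·Km + 0.887 = 4.147·Km + 4.81, so (34.65 − 4.147)·Km = 4.81 − 0.887.
Km = 3.923/30.50 = 0.129 nM; then Vmax = 0.887(0.129+0.0256)/0.0256 = 5.34 μM/s.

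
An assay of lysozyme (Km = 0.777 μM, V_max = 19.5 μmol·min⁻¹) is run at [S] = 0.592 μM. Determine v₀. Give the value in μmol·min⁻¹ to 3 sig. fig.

v = Vmax·[S]/(Km + [S]) = 19.5 × 0.592 / (0.777 + 0.592)
  = 11.54 / 1.369 = 8.43 μmol·min⁻¹.

8.43 μmol·min⁻¹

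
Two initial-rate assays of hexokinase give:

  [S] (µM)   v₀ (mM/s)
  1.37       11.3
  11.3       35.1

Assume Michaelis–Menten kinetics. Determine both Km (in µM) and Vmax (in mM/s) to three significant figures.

From v = Vmax[S]/(Km+[S]), each point gives Vmax = v(Km+[S])/[S].
Equating: 11.3(Km+1.37)/1.37 = 35.1(Km+11.3)/11.3.
8.248·Km + 11.3 = 3.106·Km + 35.1, so (8.248 − 3.106)·Km = 35.1 − 11.3.
Km = 23.80/5.142 = 4.63 µM; then Vmax = 11.3(4.63+1.37)/1.37 = 49.5 mM/s.

Km = 4.63 µM; Vmax = 49.5 mM/s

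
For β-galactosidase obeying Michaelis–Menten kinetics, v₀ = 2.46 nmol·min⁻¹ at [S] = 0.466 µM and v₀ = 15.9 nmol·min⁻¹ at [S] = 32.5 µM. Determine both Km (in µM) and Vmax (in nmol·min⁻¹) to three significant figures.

Km = 2.81 µM; Vmax = 17.3 nmol·min⁻¹

In reciprocal form, 1/v = (Km/Vmax)·(1/[S]) + 1/Vmax. The two points give (1/[S], 1/v) = (2.146, 0.4065) and (0.03077, 0.06289).
Slope = (0.4065 − 0.06289)/(2.146 − 0.03077) = 0.1625; intercept = 0.4065 − 0.1625×2.146 = 0.05789.
Vmax = 1/intercept = 17.3 nmol·min⁻¹; Km = slope × Vmax = 0.1625 × 17.3 = 2.81 µM.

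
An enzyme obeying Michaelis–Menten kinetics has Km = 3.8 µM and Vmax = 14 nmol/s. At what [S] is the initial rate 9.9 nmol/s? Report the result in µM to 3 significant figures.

9.18 µM

The required fractional saturation is v/Vmax = 9.9/14 = 0.7071.
Then [S]/(Km+[S]) = 0.7071 ⇒ [S] = 3.8 × 0.7071/(1 − 0.7071) = 9.18 µM.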